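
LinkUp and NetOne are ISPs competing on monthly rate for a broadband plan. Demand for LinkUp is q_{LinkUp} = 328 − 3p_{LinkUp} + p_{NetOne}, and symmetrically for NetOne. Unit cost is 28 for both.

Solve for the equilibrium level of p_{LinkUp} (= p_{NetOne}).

82.4

LinkUp's profit: π = (p_{LinkUp} − 28)(328 − 3p_{LinkUp} + p_{NetOne}).
∂π/∂p_{LinkUp} = 412 − 6p_{LinkUp} + p_{NetOne} = 0 ⇒ p_{LinkUp} = 206/3 + (1/6)p_{NetOne}.
The game is symmetric, so in equilibrium p_{NetOne} = p_{LinkUp}: the reaction function gives (5/6)p_{LinkUp} = 206/3, hence p_{LinkUp} = 82.4.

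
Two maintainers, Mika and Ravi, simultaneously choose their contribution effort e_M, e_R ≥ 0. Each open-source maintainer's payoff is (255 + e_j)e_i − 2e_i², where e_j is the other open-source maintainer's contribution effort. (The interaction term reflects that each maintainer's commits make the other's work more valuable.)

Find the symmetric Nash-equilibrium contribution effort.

Mika's payoff is (255 + e_R)e_M − 2e_M².
∂π/∂e_M = 255 + e_R − 4e_M = 0, so e_M = 63.75 + 0.25e_R.
Setting e_M = e_R in the reaction function: e_M = 63.75 + 0.25e_M, so e_M = 63.75 / 0.75 = 85.

85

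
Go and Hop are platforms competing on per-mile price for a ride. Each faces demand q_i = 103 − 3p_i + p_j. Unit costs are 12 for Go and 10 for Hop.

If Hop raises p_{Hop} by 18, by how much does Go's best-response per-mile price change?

Go's profit: π = (p_{Go} − 12)(103 − 3p_{Go} + p_{Hop}).
∂π/∂p_{Go} = 139 − 6p_{Go} + p_{Hop} = 0 ⇒ p_{Go} = 139/6 + (1/6)p_{Hop}.
The reaction-function slope is 1/6, so an 18-unit rise in p_{Hop} moves p_{Go} by 1/6 × 18 = 3. Go's best response rises — the actions are strategic complements.

3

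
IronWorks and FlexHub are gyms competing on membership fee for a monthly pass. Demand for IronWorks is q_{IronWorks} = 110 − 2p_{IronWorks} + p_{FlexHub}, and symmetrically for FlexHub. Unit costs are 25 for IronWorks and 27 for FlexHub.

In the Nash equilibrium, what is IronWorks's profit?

1635.92

IronWorks's profit: π = (p_{IronWorks} − 25)(110 − 2p_{IronWorks} + p_{FlexHub}).
∂π/∂p_{IronWorks} = 160 − 4p_{IronWorks} + p_{FlexHub} = 0 ⇒ p_{IronWorks} = 40 + 0.25p_{FlexHub}.
Similarly p_{FlexHub} = 41 + 0.25p_{IronWorks}.
Plugging p_{FlexHub} into IronWorks's best response: p_{IronWorks} = 40 + 0.25(41 + 0.25p_{IronWorks}) ⇒ 0.9375p_{IronWorks} = 50.25, so p_{IronWorks} = 53.6.
Then p_{FlexHub} = 41 + 0.25·53.6 = 54.4.
q_{IronWorks} = 110 − 2·53.6 + 54.4 = 57.2.
Profit = (53.6 − 25)·57.2 = 1635.92.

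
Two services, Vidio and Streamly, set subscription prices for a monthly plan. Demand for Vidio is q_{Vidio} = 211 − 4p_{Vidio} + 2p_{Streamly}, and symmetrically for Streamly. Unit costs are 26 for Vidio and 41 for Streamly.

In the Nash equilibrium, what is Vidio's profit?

3249

Vidio's profit: π = (p_{Vidio} − 26)(211 − 4p_{Vidio} + 2p_{Streamly}).
∂π/∂p_{Vidio} = 315 − 8p_{Vidio} + 2p_{Streamly} = 0 ⇒ p_{Vidio} = 39.375 + 0.25p_{Streamly}.
Similarly p_{Streamly} = 46.875 + 0.25p_{Vidio}.
Solving the two reaction functions simultaneously: (1 − (0.25)(0.25))p_{Vidio} = 39.375 + 0.25·46.875, so 0.9375p_{Vidio} = 1635/32 and p_{Vidio} = 54.5.
Then p_{Streamly} = 46.875 + 0.25·54.5 = 60.5.
q_{Vidio} = 211 − 4·54.5 + 2·60.5 = 114.
Profit = (54.5 − 26)·114 = 3249.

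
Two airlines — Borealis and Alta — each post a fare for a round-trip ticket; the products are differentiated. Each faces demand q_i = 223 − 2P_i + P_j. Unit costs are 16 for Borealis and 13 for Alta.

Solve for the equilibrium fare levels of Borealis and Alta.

84.6, 83.4

Borealis's profit: π = (P_{Borealis} − 16)(223 − 2P_{Borealis} + P_{Alta}).
∂π/∂P_{Borealis} = 255 − 4P_{Borealis} + P_{Alta} = 0 ⇒ P_{Borealis} = 63.75 + 0.25P_{Alta}.
Similarly P_{Alta} = 62.25 + 0.25P_{Borealis}.
Solving the two reaction functions simultaneously: (1 − (0.25)(0.25))P_{Borealis} = 63.75 + 0.25·62.25, so 0.9375P_{Borealis} = 79.3125 and P_{Borealis} = 84.6.
Then P_{Alta} = 62.25 + 0.25·84.6 = 83.4.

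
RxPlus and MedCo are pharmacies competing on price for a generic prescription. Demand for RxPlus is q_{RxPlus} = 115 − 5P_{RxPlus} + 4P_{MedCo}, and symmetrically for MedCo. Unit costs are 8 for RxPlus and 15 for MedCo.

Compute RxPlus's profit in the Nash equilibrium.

RxPlus's profit: π = (P_{RxPlus} − 8)(115 − 5P_{RxPlus} + 4P_{MedCo}).
∂π/∂P_{RxPlus} = 155 − 10P_{RxPlus} + 4P_{MedCo} = 0 ⇒ P_{RxPlus} = 15.5 + 0.4P_{MedCo}.
Similarly P_{MedCo} = 19 + 0.4P_{RxPlus}.
Substituting the second reaction function into the first: P_{RxPlus} = 15.5 + 0.4(19 + 0.4P_{RxPlus}), which gives 0.84P_{RxPlus} = 23.1 ⇒ P_{RxPlus} = 27.5.
Then P_{MedCo} = 19 + 0.4·27.5 = 30.
q_{RxPlus} = 115 − 5·27.5 + 4·30 = 97.5.
Profit = (27.5 − 8)·97.5 = 1901.25.

1901.25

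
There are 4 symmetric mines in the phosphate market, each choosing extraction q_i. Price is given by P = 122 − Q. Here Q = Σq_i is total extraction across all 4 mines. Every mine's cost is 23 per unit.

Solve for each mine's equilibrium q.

19.8

A representative mine's profit is π_i = q_i(122 − Q) − 23q_i, with Q = q_i + Σ_{j≠i} q_j.
First-order condition: 99 − 2q_i − Σ_{j≠i} q_j = 0.
In a symmetric equilibrium every mine chooses the same q, so Σ_{j≠i} q_j = 3q. The condition becomes 99 − 5q = 0, giving q = 99/5 = 19.8.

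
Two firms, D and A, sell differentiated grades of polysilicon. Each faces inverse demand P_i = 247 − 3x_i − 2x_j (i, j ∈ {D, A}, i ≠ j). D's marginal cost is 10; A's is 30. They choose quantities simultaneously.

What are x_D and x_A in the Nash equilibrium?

30.875, 25.875

Firm D's profit: π = x_D(247 − 3x_D − 2x_A) − 10x_D.
∂π/∂x_D = 237 − 6x_D − 2x_A = 0 ⇒ x_D = 39.5 − (1/3)x_A.
Similarly x_A = 217/6 − (1/3)x_D.
Solving the two reaction functions simultaneously: (1 − (−1/3)(−1/3))x_D = 39.5 − (1/3)·(217/6), so (8/9)x_D = 247/9 and x_D = 30.875.
Then x_A = 217/6 − (1/3)·30.875 = 25.875.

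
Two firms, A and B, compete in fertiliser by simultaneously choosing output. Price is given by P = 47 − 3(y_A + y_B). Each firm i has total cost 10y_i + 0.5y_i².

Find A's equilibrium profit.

47.915

Firm A's profit: π = y_A(47 − 3(y_A + y_B)) − 10y_A − 0.5y_A².
∂π/∂y_A = 37 − 7y_A − 3y_B = 0, so y_A = 37/7 − (3/7)y_B.
Setting y_A = y_B in the reaction function: y_A = 37/7 − (3/7)y_A, so y_A = (37/7) / (10/7) = 3.7.
Price P = 47 − 3·7.4 = 24.8.
A's profit: (24.8 − 10)·3.7 − 0.5(3.7)² = 47.915.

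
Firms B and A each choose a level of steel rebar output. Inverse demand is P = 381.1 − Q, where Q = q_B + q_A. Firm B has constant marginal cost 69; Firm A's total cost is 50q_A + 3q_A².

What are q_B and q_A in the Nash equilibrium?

144.38, 23.34

Firm B's profit: π = q_B(381.1 − (q_B + q_A)) − 69q_B.
∂π/∂q_B = 312.1 − 2q_B − q_A = 0, so q_B = 156.05 − 0.5q_A.
For A: ∂π/∂q_A = 331.1 − 8q_A − q_B = 0 ⇒ q_A = 41.3875 − 0.125q_B.
Solving the two reaction functions simultaneously: (1 − (−0.5)(−0.125))q_B = 156.05 − 0.5·41.3875, so 0.9375q_B = 21657/160 and q_B = 144.38.
Then q_A = 41.3875 − 0.125·144.38 = 23.34.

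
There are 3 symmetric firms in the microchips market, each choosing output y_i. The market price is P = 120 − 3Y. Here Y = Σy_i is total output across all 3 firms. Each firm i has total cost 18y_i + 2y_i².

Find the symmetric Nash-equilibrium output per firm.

6.375

A representative firm's profit is π_i = y_i(120 − 3Y) − 18y_i − 2y_i², with Y = y_i + Σ_{j≠i} y_j.
First-order condition: 102 − 10y_i − 3Σ_{j≠i} y_j = 0.
With identical firms, set every y_j = y: then 102 − 10y − 6y = 0, i.e. y = 102/16 = 6.375.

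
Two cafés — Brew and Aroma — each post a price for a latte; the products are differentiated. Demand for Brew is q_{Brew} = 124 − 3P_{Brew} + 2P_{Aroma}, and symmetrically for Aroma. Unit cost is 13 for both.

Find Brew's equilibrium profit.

Brew's profit: π = (P_{Brew} − 13)(124 − 3P_{Brew} + 2P_{Aroma}).
∂π/∂P_{Brew} = 163 − 6P_{Brew} + 2P_{Aroma} = 0 ⇒ P_{Brew} = 163/6 + (1/3)P_{Aroma}.
Setting P_{Brew} = P_{Aroma} in the reaction function: P_{Brew} = 163/6 + (1/3)P_{Brew}, so P_{Brew} = (163/6) / (2/3) = 40.75.
q_{Brew} = 124 − 3·40.75 + 2·40.75 = 83.25.
Profit = (40.75 − 13)·83.25 = 2310.1875.

2310.1875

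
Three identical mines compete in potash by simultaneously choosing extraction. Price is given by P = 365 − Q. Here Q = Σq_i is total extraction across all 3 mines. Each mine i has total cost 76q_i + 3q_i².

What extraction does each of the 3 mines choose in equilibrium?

A representative mine's profit is π_i = q_i(365 − Q) − 76q_i − 3q_i², with Q = q_i + Σ_{j≠i} q_j.
First-order condition: 289 − 8q_i − Σ_{j≠i} q_j = 0.
In a symmetric equilibrium every mine chooses the same q, so Σ_{j≠i} q_j = 2q. The condition becomes 289 − 10q = 0, giving q = 289/10 = 28.9.

28.9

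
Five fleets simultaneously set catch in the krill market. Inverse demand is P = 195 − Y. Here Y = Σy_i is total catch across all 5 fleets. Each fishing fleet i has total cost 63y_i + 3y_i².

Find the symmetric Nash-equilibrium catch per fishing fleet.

11

A representative fishing fleet's profit is π_i = y_i(195 − Y) − 63y_i − 3y_i², with Y = y_i + Σ_{j≠i} y_j.
First-order condition: 132 − 8y_i − Σ_{j≠i} y_j = 0.
Imposing symmetry (y_j = y for all j) turns Σ_{j≠i} y_j into 4y, so 132 = 12y and y = 11.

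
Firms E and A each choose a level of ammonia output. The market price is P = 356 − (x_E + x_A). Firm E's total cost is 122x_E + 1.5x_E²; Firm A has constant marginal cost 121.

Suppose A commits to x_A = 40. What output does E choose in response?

38.8

Firm E's profit: π = x_E(356 − (x_E + x_A)) − 122x_E − 1.5x_E².
∂π/∂x_E = 234 − 5x_E − x_A = 0, so x_E = 46.8 − 0.2x_A.
At x_A = 40: x_E = 46.8 − 0.2·40 = 38.8.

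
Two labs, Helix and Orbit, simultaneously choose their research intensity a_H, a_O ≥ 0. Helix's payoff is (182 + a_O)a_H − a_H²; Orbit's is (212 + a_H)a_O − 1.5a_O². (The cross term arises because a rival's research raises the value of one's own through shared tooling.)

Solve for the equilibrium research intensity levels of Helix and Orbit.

Expanding Helix's payoff: 182a_H + a_Oa_H − a_H².
∂π/∂a_H = 182 + a_O − 2a_H = 0, so a_H = 91 + 0.5a_O.
Likewise for Orbit: a_O = 212/3 + (1/3)a_H.
Substituting the second reaction function into the first: a_H = 91 + 0.5(212/3 + (1/3)a_H), which gives (5/6)a_H = 379/3 ⇒ a_H = 151.6.
Then a_O = 212/3 + (1/3)·151.6 = 121.2.

151.6, 121.2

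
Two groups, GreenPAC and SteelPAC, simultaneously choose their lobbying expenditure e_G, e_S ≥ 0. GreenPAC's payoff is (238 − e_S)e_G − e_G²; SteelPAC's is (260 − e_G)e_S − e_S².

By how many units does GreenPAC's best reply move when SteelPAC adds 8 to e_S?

Expanding GreenPAC's payoff: 238e_G − e_Se_G − e_G².
∂π/∂e_G = 238 − e_S − 2e_G = 0, so e_G = 119 − 0.5e_S.
The reaction-function slope is −0.5, so an 8-unit rise in e_S moves e_G by −0.5 × 8 = −4. GreenPAC's best response falls — the actions are strategic substitutes.

-4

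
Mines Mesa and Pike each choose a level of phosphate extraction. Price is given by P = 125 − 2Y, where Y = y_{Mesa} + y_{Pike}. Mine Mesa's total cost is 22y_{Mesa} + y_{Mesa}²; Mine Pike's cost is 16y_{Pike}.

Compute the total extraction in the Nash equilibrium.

32.1

Mine Mesa's profit: π = y_{Mesa}(125 − 2(y_{Mesa} + y_{Pike})) − 22y_{Mesa} − y_{Mesa}².
∂π/∂y_{Mesa} = 103 − 6y_{Mesa} − 2y_{Pike} = 0, so y_{Mesa} = 103/6 − (1/3)y_{Pike}.
For Pike: ∂π/∂y_{Pike} = 109 − 4y_{Pike} − 2y_{Mesa} = 0 ⇒ y_{Pike} = 27.25 − 0.5y_{Mesa}.
Plugging y_{Pike} into Mesa's best response: y_{Mesa} = 103/6 − (1/3)(27.25 − 0.5y_{Mesa}) ⇒ (5/6)y_{Mesa} = 97/12, so y_{Mesa} = 9.7.
Then y_{Pike} = 27.25 − 0.5·9.7 = 22.4.
Total extraction: 9.7 + 22.4 = 32.1.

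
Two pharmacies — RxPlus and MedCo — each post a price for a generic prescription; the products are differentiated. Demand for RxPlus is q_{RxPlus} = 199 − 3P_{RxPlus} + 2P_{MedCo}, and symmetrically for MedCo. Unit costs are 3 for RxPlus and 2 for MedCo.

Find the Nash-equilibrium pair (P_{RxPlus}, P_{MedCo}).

51.8125, 51.4375

RxPlus's profit: π = (P_{RxPlus} − 3)(199 − 3P_{RxPlus} + 2P_{MedCo}).
∂π/∂P_{RxPlus} = 208 − 6P_{RxPlus} + 2P_{MedCo} = 0 ⇒ P_{RxPlus} = 104/3 + (1/3)P_{MedCo}.
Similarly P_{MedCo} = 205/6 + (1/3)P_{RxPlus}.
Substituting the second reaction function into the first: P_{RxPlus} = 104/3 + (1/3)(205/6 + (1/3)P_{RxPlus}), which gives (8/9)P_{RxPlus} = 829/18 ⇒ P_{RxPlus} = 51.8125.
Then P_{MedCo} = 205/6 + (1/3)·51.8125 = 51.4375.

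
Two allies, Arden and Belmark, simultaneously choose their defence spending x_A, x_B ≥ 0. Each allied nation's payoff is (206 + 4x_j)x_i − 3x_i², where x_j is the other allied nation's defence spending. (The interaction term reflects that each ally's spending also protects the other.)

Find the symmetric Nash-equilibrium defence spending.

103

Arden's payoff is (206 + 4x_B)x_A − 3x_A².
∂π/∂x_A = 206 + 4x_B − 6x_A = 0, so x_A = 103/3 + (2/3)x_B.
Setting x_A = x_B in the reaction function: x_A = 103/3 + (2/3)x_A, so x_A = (103/3) / (1/3) = 103.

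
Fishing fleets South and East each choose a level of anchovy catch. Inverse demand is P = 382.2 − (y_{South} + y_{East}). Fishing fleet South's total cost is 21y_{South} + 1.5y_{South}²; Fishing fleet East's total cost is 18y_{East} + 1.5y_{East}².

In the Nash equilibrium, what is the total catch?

120.9

Fishing fleet South's profit: π = y_{South}(382.2 − (y_{South} + y_{East})) − 21y_{South} − 1.5y_{South}².
∂π/∂y_{South} = 361.2 − 5y_{South} − y_{East} = 0, so y_{South} = 72.24 − 0.2y_{East}.
By the same steps for East: y_{East} = 72.84 − 0.2y_{South}.
Plugging y_{East} into South's best response: y_{South} = 72.24 − 0.2(72.84 − 0.2y_{South}) ⇒ 0.96y_{South} = 57.672, so y_{South} = 60.075.
Then y_{East} = 72.84 − 0.2·60.075 = 60.825.
Total catch: 60.075 + 60.825 = 120.9.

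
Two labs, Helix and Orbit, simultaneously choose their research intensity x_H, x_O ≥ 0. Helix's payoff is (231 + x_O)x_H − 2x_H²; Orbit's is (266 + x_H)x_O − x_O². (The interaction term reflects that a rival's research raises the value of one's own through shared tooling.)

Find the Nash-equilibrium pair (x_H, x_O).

Expanding Helix's payoff: 231x_H + x_Ox_H − 2x_H².
∂π/∂x_H = 231 + x_O − 4x_H = 0, so x_H = 57.75 + 0.25x_O.
Likewise for Orbit: x_O = 133 + 0.5x_H.
Solving the two reaction functions simultaneously: (1 − (0.25)(0.5))x_H = 57.75 + 0.25·133, so 0.875x_H = 91 and x_H = 104.
Then x_O = 133 + 0.5·104 = 185.

104, 185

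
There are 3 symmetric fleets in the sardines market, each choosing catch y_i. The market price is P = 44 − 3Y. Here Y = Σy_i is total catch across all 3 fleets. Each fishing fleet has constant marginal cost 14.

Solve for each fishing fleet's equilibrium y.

2.5

A representative fishing fleet's profit is π_i = y_i(44 − 3Y) − 14y_i, with Y = y_i + Σ_{j≠i} y_j.
First-order condition: 30 − 6y_i − 3Σ_{j≠i} y_j = 0.
Imposing symmetry (y_j = y for all j) turns Σ_{j≠i} y_j into 2y, so 30 = 12y and y = 2.5.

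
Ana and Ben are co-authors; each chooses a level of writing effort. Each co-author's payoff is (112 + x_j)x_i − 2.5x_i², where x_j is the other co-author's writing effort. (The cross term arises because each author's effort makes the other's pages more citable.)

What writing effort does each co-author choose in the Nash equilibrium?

Ana's payoff is (112 + x_B)x_A − 2.5x_A².
∂π/∂x_A = 112 + x_B − 5x_A = 0, so x_A = 22.4 + 0.2x_B.
Setting x_A = x_B in the reaction function: x_A = 22.4 + 0.2x_A, so x_A = 22.4 / 0.8 = 28.

28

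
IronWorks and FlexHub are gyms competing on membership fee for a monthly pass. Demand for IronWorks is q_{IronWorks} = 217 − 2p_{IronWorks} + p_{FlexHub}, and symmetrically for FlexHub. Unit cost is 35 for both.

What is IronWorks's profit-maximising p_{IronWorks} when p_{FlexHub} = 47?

IronWorks's profit: π = (p_{IronWorks} − 35)(217 − 2p_{IronWorks} + p_{FlexHub}).
∂π/∂p_{IronWorks} = 287 − 4p_{IronWorks} + p_{FlexHub} = 0 ⇒ p_{IronWorks} = 71.75 + 0.25p_{FlexHub}.
At p_{FlexHub} = 47: p_{IronWorks} = 71.75 + 0.25·47 = 83.5.

83.5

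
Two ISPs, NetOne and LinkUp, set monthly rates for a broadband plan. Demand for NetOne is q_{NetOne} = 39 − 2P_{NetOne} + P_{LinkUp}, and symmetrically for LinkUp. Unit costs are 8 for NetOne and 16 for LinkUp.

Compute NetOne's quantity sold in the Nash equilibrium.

22.8

NetOne's profit: π = (P_{NetOne} − 8)(39 − 2P_{NetOne} + P_{LinkUp}).
∂π/∂P_{NetOne} = 55 − 4P_{NetOne} + P_{LinkUp} = 0 ⇒ P_{NetOne} = 13.75 + 0.25P_{LinkUp}.
Similarly P_{LinkUp} = 17.75 + 0.25P_{NetOne}.
Solving the two reaction functions simultaneously: (1 − (0.25)(0.25))P_{NetOne} = 13.75 + 0.25·17.75, so 0.9375P_{NetOne} = 18.1875 and P_{NetOne} = 19.4.
Then P_{LinkUp} = 17.75 + 0.25·19.4 = 22.6.
q_{NetOne} = 39 − 2·19.4 + 22.6 = 22.8.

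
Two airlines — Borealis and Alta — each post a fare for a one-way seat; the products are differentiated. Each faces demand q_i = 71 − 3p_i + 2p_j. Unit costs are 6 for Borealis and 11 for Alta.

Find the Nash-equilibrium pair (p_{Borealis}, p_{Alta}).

23.1875, 25.0625

Borealis's profit: π = (p_{Borealis} − 6)(71 − 3p_{Borealis} + 2p_{Alta}).
∂π/∂p_{Borealis} = 89 − 6p_{Borealis} + 2p_{Alta} = 0 ⇒ p_{Borealis} = 89/6 + (1/3)p_{Alta}.
Similarly p_{Alta} = 52/3 + (1/3)p_{Borealis}.
Solving the two reaction functions simultaneously: (1 − (1/3)(1/3))p_{Borealis} = 89/6 + (1/3)·(52/3), so (8/9)p_{Borealis} = 371/18 and p_{Borealis} = 23.1875.
Then p_{Alta} = 52/3 + (1/3)·23.1875 = 25.0625.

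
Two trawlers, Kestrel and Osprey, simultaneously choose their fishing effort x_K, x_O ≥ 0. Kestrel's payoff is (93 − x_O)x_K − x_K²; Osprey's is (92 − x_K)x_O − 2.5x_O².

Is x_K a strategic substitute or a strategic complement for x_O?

strategic substitutes

Expanding Kestrel's payoff: 93x_K − x_Ox_K − x_K².
∂π/∂x_K = 93 − x_O − 2x_K = 0, so x_K = 46.5 − 0.5x_O.
The best-response slope dx_K/dx_O = −0.5 < 0: the reaction function is downward-sloping, so the choices are strategic substitutes.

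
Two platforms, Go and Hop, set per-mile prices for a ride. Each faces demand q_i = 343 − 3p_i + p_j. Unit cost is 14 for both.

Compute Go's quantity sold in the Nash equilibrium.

189

Go's profit: π = (p_{Go} − 14)(343 − 3p_{Go} + p_{Hop}).
∂π/∂p_{Go} = 385 − 6p_{Go} + p_{Hop} = 0 ⇒ p_{Go} = 385/6 + (1/6)p_{Hop}.
The game is symmetric, so in equilibrium p_{Hop} = p_{Go}: the reaction function gives (5/6)p_{Go} = 385/6, hence p_{Go} = 77.
q_{Go} = 343 − 3·77 + 77 = 189.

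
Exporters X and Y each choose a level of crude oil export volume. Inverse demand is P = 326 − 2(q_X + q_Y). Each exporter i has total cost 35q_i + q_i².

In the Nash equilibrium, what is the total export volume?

Exporter X's profit: π = q_X(326 − 2(q_X + q_Y)) − 35q_X − q_X².
∂π/∂q_X = 291 − 6q_X − 2q_Y = 0, so q_X = 48.5 − (1/3)q_Y.
The game is symmetric, so in equilibrium q_Y = q_X: the reaction function gives (4/3)q_X = 48.5, hence q_X = 36.375.
Total export volume: 36.375 + 36.375 = 72.75.

72.75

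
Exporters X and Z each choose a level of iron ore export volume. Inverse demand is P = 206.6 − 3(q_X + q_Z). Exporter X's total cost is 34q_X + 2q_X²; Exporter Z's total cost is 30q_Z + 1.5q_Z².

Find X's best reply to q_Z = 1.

16.96

Exporter X's profit: π = q_X(206.6 − 3(q_X + q_Z)) − 34q_X − 2q_X².
∂π/∂q_X = 172.6 − 10q_X − 3q_Z = 0, so q_X = 17.26 − 0.3q_Z.
At q_Z = 1: q_X = 17.26 − 0.3·1 = 16.96.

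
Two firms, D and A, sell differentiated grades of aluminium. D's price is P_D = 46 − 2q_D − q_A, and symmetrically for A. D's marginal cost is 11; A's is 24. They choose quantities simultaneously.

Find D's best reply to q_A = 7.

7

Firm D's profit: π = q_D(46 − 2q_D − q_A) − 11q_D.
∂π/∂q_D = 35 − 4q_D − q_A = 0 ⇒ q_D = 8.75 − 0.25q_A.
At q_A = 7: q_D = 8.75 − 0.25·7 = 7.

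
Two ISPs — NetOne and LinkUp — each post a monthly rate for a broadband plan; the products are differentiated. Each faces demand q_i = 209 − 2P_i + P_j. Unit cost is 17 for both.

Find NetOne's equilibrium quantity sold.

128

NetOne's profit: π = (P_{NetOne} − 17)(209 − 2P_{NetOne} + P_{LinkUp}).
∂π/∂P_{NetOne} = 243 − 4P_{NetOne} + P_{LinkUp} = 0 ⇒ P_{NetOne} = 60.75 + 0.25P_{LinkUp}.
The game is symmetric, so in equilibrium P_{LinkUp} = P_{NetOne}: the reaction function gives 0.75P_{NetOne} = 60.75, hence P_{NetOne} = 81.
q_{NetOne} = 209 − 2·81 + 81 = 128.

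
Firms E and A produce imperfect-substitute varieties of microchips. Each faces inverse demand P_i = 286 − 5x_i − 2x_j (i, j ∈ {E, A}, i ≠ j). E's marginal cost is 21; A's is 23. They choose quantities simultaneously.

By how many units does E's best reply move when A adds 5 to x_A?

Firm E's profit: π = x_E(286 − 5x_E − 2x_A) − 21x_E.
∂π/∂x_E = 265 − 10x_E − 2x_A = 0 ⇒ x_E = 26.5 − 0.2x_A.
The reaction-function slope is −0.2, so a 5-unit rise in x_A moves x_E by −0.2 × 5 = −1. E's best response falls — the actions are strategic substitutes.

-1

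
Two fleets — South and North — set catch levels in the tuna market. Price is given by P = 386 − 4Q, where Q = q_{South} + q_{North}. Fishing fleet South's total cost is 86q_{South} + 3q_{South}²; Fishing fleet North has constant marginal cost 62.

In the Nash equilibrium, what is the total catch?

Fishing fleet South's profit: π = q_{South}(386 − 4(q_{South} + q_{North})) − 86q_{South} − 3q_{South}².
∂π/∂q_{South} = 300 − 14q_{South} − 4q_{North} = 0, so q_{South} = 150/7 − (2/7)q_{North}.
For North: ∂π/∂q_{North} = 324 − 8q_{North} − 4q_{South} = 0 ⇒ q_{North} = 40.5 − 0.5q_{South}.
Solving the two reaction functions simultaneously: (1 − (−2/7)(−0.5))q_{South} = 150/7 − (2/7)·40.5, so (6/7)q_{South} = 69/7 and q_{South} = 11.5.
Then q_{North} = 40.5 − 0.5·11.5 = 34.75.
Total catch: 11.5 + 34.75 = 46.25.

46.25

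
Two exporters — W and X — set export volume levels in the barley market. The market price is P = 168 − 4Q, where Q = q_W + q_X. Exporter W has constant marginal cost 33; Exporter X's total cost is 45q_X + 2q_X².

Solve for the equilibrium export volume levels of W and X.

Exporter W's profit: π = q_W(168 − 4(q_W + q_X)) − 33q_W.
∂π/∂q_W = 135 − 8q_W − 4q_X = 0, so q_W = 16.875 − 0.5q_X.
For X: ∂π/∂q_X = 123 − 12q_X − 4q_W = 0 ⇒ q_X = 10.25 − (1/3)q_W.
Substituting the second reaction function into the first: q_W = 16.875 − 0.5(10.25 − (1/3)q_W), which gives (5/6)q_W = 11.75 ⇒ q_W = 14.1.
Then q_X = 10.25 − (1/3)·14.1 = 5.55.

14.1, 5.55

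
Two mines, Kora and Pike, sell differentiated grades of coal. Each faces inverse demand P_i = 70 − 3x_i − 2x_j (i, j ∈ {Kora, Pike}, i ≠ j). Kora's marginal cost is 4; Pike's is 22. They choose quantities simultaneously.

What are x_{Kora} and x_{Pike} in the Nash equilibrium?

9.375, 4.875

Mine Kora's profit: π = x_{Kora}(70 − 3x_{Kora} − 2x_{Pike}) − 4x_{Kora}.
∂π/∂x_{Kora} = 66 − 6x_{Kora} − 2x_{Pike} = 0 ⇒ x_{Kora} = 11 − (1/3)x_{Pike}.
Similarly x_{Pike} = 8 − (1/3)x_{Kora}.
Substituting the second reaction function into the first: x_{Kora} = 11 − (1/3)(8 − (1/3)x_{Kora}), which gives (8/9)x_{Kora} = 25/3 ⇒ x_{Kora} = 9.375.
Then x_{Pike} = 8 − (1/3)·9.375 = 4.875.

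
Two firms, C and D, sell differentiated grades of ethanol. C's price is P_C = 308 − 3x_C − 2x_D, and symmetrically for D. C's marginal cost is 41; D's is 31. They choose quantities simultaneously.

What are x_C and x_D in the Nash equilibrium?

32.75, 35.25

Firm C's profit: π = x_C(308 − 3x_C − 2x_D) − 41x_C.
∂π/∂x_C = 267 − 6x_C − 2x_D = 0 ⇒ x_C = 44.5 − (1/3)x_D.
Similarly x_D = 277/6 − (1/3)x_C.
Substituting the second reaction function into the first: x_C = 44.5 − (1/3)(277/6 − (1/3)x_C), which gives (8/9)x_C = 262/9 ⇒ x_C = 32.75.
Then x_D = 277/6 − (1/3)·32.75 = 35.25.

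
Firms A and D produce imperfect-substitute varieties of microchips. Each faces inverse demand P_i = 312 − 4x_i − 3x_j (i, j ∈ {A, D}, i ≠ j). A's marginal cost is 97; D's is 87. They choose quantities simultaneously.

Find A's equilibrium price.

Firm A's profit: π = x_A(312 − 4x_A − 3x_D) − 97x_A.
∂π/∂x_A = 215 − 8x_A − 3x_D = 0 ⇒ x_A = 26.875 − 0.375x_D.
Similarly x_D = 28.125 − 0.375x_A.
Substituting the second reaction function into the first: x_A = 26.875 − 0.375(28.125 − 0.375x_A), which gives (55/64)x_A = 1045/64 ⇒ x_A = 19.
Then x_D = 28.125 − 0.375·19 = 21.
P_A = 312 − 4·19 − 3·21 = 173.

173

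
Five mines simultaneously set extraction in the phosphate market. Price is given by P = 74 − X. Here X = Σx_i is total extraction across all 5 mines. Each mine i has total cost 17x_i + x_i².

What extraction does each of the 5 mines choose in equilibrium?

A representative mine's profit is π_i = x_i(74 − X) − 17x_i − x_i², with X = x_i + Σ_{j≠i} x_j.
First-order condition: 57 − 4x_i − Σ_{j≠i} x_j = 0.
In a symmetric equilibrium every mine chooses the same x, so Σ_{j≠i} x_j = 4x. The condition becomes 57 − 8x = 0, giving x = 57/8 = 7.125.

7.125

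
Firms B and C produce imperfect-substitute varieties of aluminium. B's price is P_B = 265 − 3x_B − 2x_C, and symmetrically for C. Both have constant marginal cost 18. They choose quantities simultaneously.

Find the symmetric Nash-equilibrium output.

30.875

Firm B's profit: π = x_B(265 − 3x_B − 2x_C) − 18x_B.
∂π/∂x_B = 247 − 6x_B − 2x_C = 0 ⇒ x_B = 247/6 − (1/3)x_C.
Setting x_B = x_C in the reaction function: x_B = 247/6 − (1/3)x_B, so x_B = (247/6) / (4/3) = 30.875.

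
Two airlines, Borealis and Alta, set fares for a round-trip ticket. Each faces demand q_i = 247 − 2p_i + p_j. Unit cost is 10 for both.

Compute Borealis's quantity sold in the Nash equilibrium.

Borealis's profit: π = (p_{Borealis} − 10)(247 − 2p_{Borealis} + p_{Alta}).
∂π/∂p_{Borealis} = 267 − 4p_{Borealis} + p_{Alta} = 0 ⇒ p_{Borealis} = 66.75 + 0.25p_{Alta}.
By symmetry p_{Alta} = p_{Borealis}; substituting into the reaction function, 0.75p_{Borealis} = 66.75 and p_{Borealis} = 89.
q_{Borealis} = 247 − 2·89 + 89 = 158.

158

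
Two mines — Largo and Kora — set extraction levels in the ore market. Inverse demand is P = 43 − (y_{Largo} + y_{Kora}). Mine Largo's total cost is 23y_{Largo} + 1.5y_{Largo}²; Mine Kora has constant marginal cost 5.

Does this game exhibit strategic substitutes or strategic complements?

Mine Largo's profit: π = y_{Largo}(43 − (y_{Largo} + y_{Kora})) − 23y_{Largo} − 1.5y_{Largo}².
∂π/∂y_{Largo} = 20 − 5y_{Largo} − y_{Kora} = 0, so y_{Largo} = 4 − 0.2y_{Kora}.
The best-response slope dy_{Largo}/dy_{Kora} = −0.2 < 0: the reaction function is downward-sloping, so the choices are strategic substitutes.

strategic substitutes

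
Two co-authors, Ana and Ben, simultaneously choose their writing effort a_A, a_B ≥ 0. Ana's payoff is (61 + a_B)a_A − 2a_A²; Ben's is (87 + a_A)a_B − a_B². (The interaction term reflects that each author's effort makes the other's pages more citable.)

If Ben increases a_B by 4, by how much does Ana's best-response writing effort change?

1

Expanding Ana's payoff: 61a_A + a_Ba_A − 2a_A².
∂π/∂a_A = 61 + a_B − 4a_A = 0, so a_A = 15.25 + 0.25a_B.
The reaction-function slope is 0.25, so a 4-unit rise in a_B moves a_A by 0.25 × 4 = 1. Ana's best response rises — the actions are strategic complements.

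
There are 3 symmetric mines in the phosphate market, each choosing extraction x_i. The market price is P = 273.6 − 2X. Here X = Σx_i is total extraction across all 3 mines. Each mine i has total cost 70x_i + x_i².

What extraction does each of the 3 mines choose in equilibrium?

20.36

A representative mine's profit is π_i = x_i(273.6 − 2X) − 70x_i − x_i², with X = x_i + Σ_{j≠i} x_j.
First-order condition: 203.6 − 6x_i − 2Σ_{j≠i} x_j = 0.
In a symmetric equilibrium every mine chooses the same x, so Σ_{j≠i} x_j = 2x. The condition becomes 203.6 − 10x = 0, giving x = 203.6/10 = 20.36.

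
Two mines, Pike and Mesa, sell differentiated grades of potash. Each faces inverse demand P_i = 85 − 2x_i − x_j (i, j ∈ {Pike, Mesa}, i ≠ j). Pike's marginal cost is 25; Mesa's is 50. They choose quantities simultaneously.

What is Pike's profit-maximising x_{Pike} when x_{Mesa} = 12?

12

Mine Pike's profit: π = x_{Pike}(85 − 2x_{Pike} − x_{Mesa}) − 25x_{Pike}.
∂π/∂x_{Pike} = 60 − 4x_{Pike} − x_{Mesa} = 0 ⇒ x_{Pike} = 15 − 0.25x_{Mesa}.
At x_{Mesa} = 12: x_{Pike} = 15 − 0.25·12 = 12.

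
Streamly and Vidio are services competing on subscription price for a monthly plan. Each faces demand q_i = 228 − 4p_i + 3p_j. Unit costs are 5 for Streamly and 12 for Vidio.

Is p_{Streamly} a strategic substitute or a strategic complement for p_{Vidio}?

strategic complements

Streamly's profit: π = (p_{Streamly} − 5)(228 − 4p_{Streamly} + 3p_{Vidio}).
∂π/∂p_{Streamly} = 248 − 8p_{Streamly} + 3p_{Vidio} = 0 ⇒ p_{Streamly} = 31 + 0.375p_{Vidio}.
The best-response slope dp_{Streamly}/dp_{Vidio} = 0.375 > 0: the reaction function is upward-sloping, so the choices are strategic complements.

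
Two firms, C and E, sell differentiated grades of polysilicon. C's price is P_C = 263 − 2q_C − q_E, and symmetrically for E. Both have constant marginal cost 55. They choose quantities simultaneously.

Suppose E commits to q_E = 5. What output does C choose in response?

Firm C's profit: π = q_C(263 − 2q_C − q_E) − 55q_C.
∂π/∂q_C = 208 − 4q_C − q_E = 0 ⇒ q_C = 52 − 0.25q_E.
At q_E = 5: q_C = 52 − 0.25·5 = 50.75.

50.75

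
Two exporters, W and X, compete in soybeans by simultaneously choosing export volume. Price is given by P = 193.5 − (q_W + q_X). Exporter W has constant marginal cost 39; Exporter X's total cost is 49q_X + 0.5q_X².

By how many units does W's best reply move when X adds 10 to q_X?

-5

Exporter W's profit: π = q_W(193.5 − (q_W + q_X)) − 39q_W.
∂π/∂q_W = 154.5 − 2q_W − q_X = 0, so q_W = 77.25 − 0.5q_X.
The reaction-function slope is −0.5, so a 10-unit rise in q_X moves q_W by −0.5 × 10 = −5. W's best response falls — the actions are strategic substitutes.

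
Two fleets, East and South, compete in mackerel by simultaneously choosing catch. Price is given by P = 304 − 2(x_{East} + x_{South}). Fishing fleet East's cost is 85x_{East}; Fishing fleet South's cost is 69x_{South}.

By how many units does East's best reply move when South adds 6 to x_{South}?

Fishing fleet East's profit: π = x_{East}(304 − 2(x_{East} + x_{South})) − 85x_{East}.
∂π/∂x_{East} = 219 − 4x_{East} − 2x_{South} = 0, so x_{East} = 54.75 − 0.5x_{South}.
The reaction-function slope is −0.5, so a 6-unit rise in x_{South} moves x_{East} by −0.5 × 6 = −3. East's best response falls — the actions are strategic substitutes.

-3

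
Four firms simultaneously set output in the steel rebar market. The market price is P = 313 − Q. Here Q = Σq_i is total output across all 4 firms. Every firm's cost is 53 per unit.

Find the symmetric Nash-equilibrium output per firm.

A representative firm's profit is π_i = q_i(313 − Q) − 53q_i, with Q = q_i + Σ_{j≠i} q_j.
First-order condition: 260 − 2q_i − Σ_{j≠i} q_j = 0.
With identical firms, set every q_j = q: then 260 − 2q − 3q = 0, i.e. q = 260/5 = 52.

52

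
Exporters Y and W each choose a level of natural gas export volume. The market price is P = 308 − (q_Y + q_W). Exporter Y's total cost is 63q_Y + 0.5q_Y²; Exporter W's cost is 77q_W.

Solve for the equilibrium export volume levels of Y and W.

Exporter Y's profit: π = q_Y(308 − (q_Y + q_W)) − 63q_Y − 0.5q_Y².
∂π/∂q_Y = 245 − 3q_Y − q_W = 0, so q_Y = 245/3 − (1/3)q_W.
For W: ∂π/∂q_W = 231 − 2q_W − q_Y = 0 ⇒ q_W = 115.5 − 0.5q_Y.
Substituting the second reaction function into the first: q_Y = 245/3 − (1/3)(115.5 − 0.5q_Y), which gives (5/6)q_Y = 259/6 ⇒ q_Y = 51.8.
Then q_W = 115.5 − 0.5·51.8 = 89.6.

51.8, 89.6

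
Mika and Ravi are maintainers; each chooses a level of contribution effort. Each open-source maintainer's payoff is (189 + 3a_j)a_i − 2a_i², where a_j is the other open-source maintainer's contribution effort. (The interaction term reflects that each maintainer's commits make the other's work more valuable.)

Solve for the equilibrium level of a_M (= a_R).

189

Mika's payoff is (189 + 3a_R)a_M − 2a_M².
∂π/∂a_M = 189 + 3a_R − 4a_M = 0, so a_M = 47.25 + 0.75a_R.
The game is symmetric, so in equilibrium a_R = a_M: the reaction function gives 0.25a_M = 47.25, hence a_M = 189.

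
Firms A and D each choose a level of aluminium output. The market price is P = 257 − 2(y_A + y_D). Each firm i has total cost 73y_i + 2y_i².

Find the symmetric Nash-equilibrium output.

Firm A's profit: π = y_A(257 − 2(y_A + y_D)) − 73y_A − 2y_A².
∂π/∂y_A = 184 − 8y_A − 2y_D = 0, so y_A = 23 − 0.25y_D.
The game is symmetric, so in equilibrium y_D = y_A: the reaction function gives 1.25y_A = 23, hence y_A = 18.4.

18.4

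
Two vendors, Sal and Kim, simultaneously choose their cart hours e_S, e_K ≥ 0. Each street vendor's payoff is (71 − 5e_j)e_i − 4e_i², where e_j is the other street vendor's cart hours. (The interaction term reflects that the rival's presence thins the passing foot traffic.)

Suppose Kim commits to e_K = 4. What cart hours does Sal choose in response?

Sal's payoff is (71 − 5e_K)e_S − 4e_S².
∂π/∂e_S = 71 − 5e_K − 8e_S = 0, so e_S = 8.875 − 0.625e_K.
At e_K = 4: e_S = 8.875 − 0.625·4 = 6.375.

6.375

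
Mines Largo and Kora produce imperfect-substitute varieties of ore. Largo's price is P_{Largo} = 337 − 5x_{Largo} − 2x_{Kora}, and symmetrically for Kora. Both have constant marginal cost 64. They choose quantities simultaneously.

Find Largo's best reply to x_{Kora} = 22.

Mine Largo's profit: π = x_{Largo}(337 − 5x_{Largo} − 2x_{Kora}) − 64x_{Largo}.
∂π/∂x_{Largo} = 273 − 10x_{Largo} − 2x_{Kora} = 0 ⇒ x_{Largo} = 27.3 − 0.2x_{Kora}.
At x_{Kora} = 22: x_{Largo} = 27.3 − 0.2·22 = 22.9.

22.9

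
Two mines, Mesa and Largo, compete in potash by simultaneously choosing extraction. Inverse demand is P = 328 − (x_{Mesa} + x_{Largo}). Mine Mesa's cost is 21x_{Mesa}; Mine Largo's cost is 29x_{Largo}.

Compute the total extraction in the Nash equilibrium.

202

Mine Mesa's profit: π = x_{Mesa}(328 − (x_{Mesa} + x_{Largo})) − 21x_{Mesa}.
∂π/∂x_{Mesa} = 307 − 2x_{Mesa} − x_{Largo} = 0, so x_{Mesa} = 153.5 − 0.5x_{Largo}.
By the same steps for Largo: x_{Largo} = 149.5 − 0.5x_{Mesa}.
Plugging x_{Largo} into Mesa's best response: x_{Mesa} = 153.5 − 0.5(149.5 − 0.5x_{Mesa}) ⇒ 0.75x_{Mesa} = 78.75, so x_{Mesa} = 105.
Then x_{Largo} = 149.5 − 0.5·105 = 97.
Total extraction: 105 + 97 = 202.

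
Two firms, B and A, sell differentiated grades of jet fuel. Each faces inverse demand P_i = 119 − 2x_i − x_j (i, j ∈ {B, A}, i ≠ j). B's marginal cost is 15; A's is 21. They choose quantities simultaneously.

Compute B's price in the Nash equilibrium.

57.4

Firm B's profit: π = x_B(119 − 2x_B − x_A) − 15x_B.
∂π/∂x_B = 104 − 4x_B − x_A = 0 ⇒ x_B = 26 − 0.25x_A.
Similarly x_A = 24.5 − 0.25x_B.
Solving the two reaction functions simultaneously: (1 − (−0.25)(−0.25))x_B = 26 − 0.25·24.5, so 0.9375x_B = 19.875 and x_B = 21.2.
Then x_A = 24.5 − 0.25·21.2 = 19.2.
P_B = 119 − 2·21.2 − 19.2 = 57.4.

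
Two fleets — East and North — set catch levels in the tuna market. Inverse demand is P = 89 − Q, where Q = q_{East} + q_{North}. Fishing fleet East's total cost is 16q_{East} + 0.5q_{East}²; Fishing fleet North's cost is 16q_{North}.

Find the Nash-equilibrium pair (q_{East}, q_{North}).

14.6, 29.2

Fishing fleet East's profit: π = q_{East}(89 − (q_{East} + q_{North})) − 16q_{East} − 0.5q_{East}².
∂π/∂q_{East} = 73 − 3q_{East} − q_{North} = 0, so q_{East} = 73/3 − (1/3)q_{North}.
For North: ∂π/∂q_{North} = 73 − 2q_{North} − q_{East} = 0 ⇒ q_{North} = 36.5 − 0.5q_{East}.
Substituting the second reaction function into the first: q_{East} = 73/3 − (1/3)(36.5 − 0.5q_{East}), which gives (5/6)q_{East} = 73/6 ⇒ q_{East} = 14.6.
Then q_{North} = 36.5 − 0.5·14.6 = 29.2.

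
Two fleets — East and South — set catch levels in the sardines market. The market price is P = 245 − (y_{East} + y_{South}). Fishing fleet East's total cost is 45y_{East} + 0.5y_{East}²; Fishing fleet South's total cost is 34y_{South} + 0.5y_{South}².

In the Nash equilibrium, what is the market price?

Fishing fleet East's profit: π = y_{East}(245 − (y_{East} + y_{South})) − 45y_{East} − 0.5y_{East}².
∂π/∂y_{East} = 200 − 3y_{East} − y_{South} = 0, so y_{East} = 200/3 − (1/3)y_{South}.
By the same steps for South: y_{South} = 211/3 − (1/3)y_{East}.
Solving the two reaction functions simultaneously: (1 − (−1/3)(−1/3))y_{East} = 200/3 − (1/3)·(211/3), so (8/9)y_{East} = 389/9 and y_{East} = 48.625.
Then y_{South} = 211/3 − (1/3)·48.625 = 54.125.
Equilibrium price: P = 245 − 102.75 = 142.25.

142.25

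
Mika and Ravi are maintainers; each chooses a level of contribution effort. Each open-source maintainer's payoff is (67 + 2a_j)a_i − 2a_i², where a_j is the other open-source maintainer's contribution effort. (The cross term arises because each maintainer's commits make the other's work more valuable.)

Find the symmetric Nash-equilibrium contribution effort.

33.5

Mika's payoff is (67 + 2a_R)a_M − 2a_M².
∂π/∂a_M = 67 + 2a_R − 4a_M = 0, so a_M = 16.75 + 0.5a_R.
The game is symmetric, so in equilibrium a_R = a_M: the reaction function gives 0.5a_M = 16.75, hence a_M = 33.5.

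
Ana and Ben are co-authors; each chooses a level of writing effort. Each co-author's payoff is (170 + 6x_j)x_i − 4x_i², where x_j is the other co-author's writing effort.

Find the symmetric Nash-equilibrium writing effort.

Ana's payoff is (170 + 6x_B)x_A − 4x_A².
∂π/∂x_A = 170 + 6x_B − 8x_A = 0, so x_A = 21.25 + 0.75x_B.
Setting x_A = x_B in the reaction function: x_A = 21.25 + 0.75x_A, so x_A = 21.25 / 0.25 = 85.

85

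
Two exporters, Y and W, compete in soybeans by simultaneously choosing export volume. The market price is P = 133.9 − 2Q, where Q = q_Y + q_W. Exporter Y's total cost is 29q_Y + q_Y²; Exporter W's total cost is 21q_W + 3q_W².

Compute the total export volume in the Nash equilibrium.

23.05

Exporter Y's profit: π = q_Y(133.9 − 2(q_Y + q_W)) − 29q_Y − q_Y².
∂π/∂q_Y = 104.9 − 6q_Y − 2q_W = 0, so q_Y = 1049/60 − (1/3)q_W.
For W: ∂π/∂q_W = 112.9 − 10q_W − 2q_Y = 0 ⇒ q_W = 11.29 − 0.2q_Y.
Plugging q_W into Y's best response: q_Y = 1049/60 − (1/3)(11.29 − 0.2q_Y) ⇒ (14/15)q_Y = 13.72, so q_Y = 14.7.
Then q_W = 11.29 − 0.2·14.7 = 8.35.
Total export volume: 14.7 + 8.35 = 23.05.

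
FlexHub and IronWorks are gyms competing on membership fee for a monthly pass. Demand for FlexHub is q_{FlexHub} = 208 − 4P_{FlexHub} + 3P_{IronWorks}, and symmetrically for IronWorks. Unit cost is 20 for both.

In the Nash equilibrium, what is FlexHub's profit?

FlexHub's profit: π = (P_{FlexHub} − 20)(208 − 4P_{FlexHub} + 3P_{IronWorks}).
∂π/∂P_{FlexHub} = 288 − 8P_{FlexHub} + 3P_{IronWorks} = 0 ⇒ P_{FlexHub} = 36 + 0.375P_{IronWorks}.
The game is symmetric, so in equilibrium P_{IronWorks} = P_{FlexHub}: the reaction function gives 0.625P_{FlexHub} = 36, hence P_{FlexHub} = 57.6.
q_{FlexHub} = 208 − 4·57.6 + 3·57.6 = 150.4.
Profit = (57.6 − 20)·150.4 = 5655.04.

5655.04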